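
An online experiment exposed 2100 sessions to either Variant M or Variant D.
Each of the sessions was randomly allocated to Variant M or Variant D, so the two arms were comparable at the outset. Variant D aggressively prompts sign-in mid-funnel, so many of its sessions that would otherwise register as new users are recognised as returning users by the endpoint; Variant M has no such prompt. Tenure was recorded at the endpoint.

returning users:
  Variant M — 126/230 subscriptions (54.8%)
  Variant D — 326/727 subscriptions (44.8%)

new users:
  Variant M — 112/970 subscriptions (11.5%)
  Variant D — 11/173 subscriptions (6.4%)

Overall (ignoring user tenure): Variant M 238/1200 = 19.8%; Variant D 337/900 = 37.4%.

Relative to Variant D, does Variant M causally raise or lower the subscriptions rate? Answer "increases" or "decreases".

User tenure is downstream of the variant. One should not condition on a consequence of treatment, so the overall rates are the right comparison.
Pooled: Variant M 19.8% vs Variant D 37.4%; Variant D is higher overall.

decreases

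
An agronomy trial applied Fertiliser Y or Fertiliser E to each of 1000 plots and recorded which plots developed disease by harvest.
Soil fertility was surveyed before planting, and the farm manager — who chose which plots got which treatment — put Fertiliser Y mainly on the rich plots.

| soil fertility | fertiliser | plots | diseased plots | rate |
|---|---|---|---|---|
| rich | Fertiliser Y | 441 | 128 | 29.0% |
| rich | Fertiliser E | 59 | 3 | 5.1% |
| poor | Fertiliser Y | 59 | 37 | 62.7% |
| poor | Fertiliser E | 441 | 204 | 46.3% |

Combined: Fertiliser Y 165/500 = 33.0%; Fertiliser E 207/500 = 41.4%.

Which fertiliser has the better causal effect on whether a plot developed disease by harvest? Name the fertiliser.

Fertiliser E

Soil fertility is set before the fertiliser has any effect — it is not caused by the fertiliser — and it independently drives the outcome. That makes it a confounder, so the causal comparison is within soil fertility levels.
Within each level — rich: 29.0% vs 5.1%; poor: 62.7% vs 46.3% — Fertiliser E is lower every time.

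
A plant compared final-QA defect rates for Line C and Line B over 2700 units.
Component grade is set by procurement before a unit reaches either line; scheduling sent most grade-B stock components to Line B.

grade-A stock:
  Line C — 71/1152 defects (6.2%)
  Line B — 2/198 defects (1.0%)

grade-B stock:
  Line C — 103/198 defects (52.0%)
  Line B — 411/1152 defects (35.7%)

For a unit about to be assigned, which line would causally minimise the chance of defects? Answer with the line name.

Line B

Component grade is set before the line has any effect — it is not caused by the line — and it independently drives the outcome. That makes it a confounder, so the causal comparison is within component grade levels.
Within each level — grade-A stock: 6.2% vs 1.0%; grade-B stock: 52.0% vs 35.7% — Line B is lower every time.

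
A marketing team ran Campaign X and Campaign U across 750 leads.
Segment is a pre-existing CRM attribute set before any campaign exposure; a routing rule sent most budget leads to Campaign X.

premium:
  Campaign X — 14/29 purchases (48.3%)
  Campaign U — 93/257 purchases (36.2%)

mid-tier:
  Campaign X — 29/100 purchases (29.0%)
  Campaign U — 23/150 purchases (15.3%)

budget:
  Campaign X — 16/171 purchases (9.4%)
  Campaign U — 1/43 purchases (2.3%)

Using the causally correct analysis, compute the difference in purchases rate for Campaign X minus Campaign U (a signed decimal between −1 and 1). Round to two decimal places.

Customer segment differs across campaigns for reasons unrelated to any effect of the campaign itself, and it separately predicts the outcome — a classic confounder. We must compare within customer segment levels.
Adjusting over the population distribution of customer segment: 0.381·(0.483−0.362) + 0.333·(0.290−0.153) + 0.285·(0.094−0.023) = +0.112.

+0.11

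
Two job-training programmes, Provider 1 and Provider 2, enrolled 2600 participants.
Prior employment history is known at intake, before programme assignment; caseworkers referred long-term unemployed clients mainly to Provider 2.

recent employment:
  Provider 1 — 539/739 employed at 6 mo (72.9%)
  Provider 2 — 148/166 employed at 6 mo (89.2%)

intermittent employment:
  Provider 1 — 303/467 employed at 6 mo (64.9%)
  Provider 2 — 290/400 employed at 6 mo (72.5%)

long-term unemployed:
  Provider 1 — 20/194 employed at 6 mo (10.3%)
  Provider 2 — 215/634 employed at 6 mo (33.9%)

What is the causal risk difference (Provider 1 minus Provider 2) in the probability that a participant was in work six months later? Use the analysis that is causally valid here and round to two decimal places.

The stratified and pooled comparisons disagree (Provider 2 wins within each prior employment history; Provider 1 wins overall), so the answer turns on the causal role of prior employment history.
Prior employment history satisfies the back-door criterion: it is not a descendant of the programme, and it blocks the spurious path from programme to outcome. Adjusting for it (i.e., using the within-prior employment history rates) gives the causal effect.
Adjusting over the population distribution of prior employment history: 0.348·(0.729−0.892) + 0.333·(0.649−0.725) + 0.318·(0.103−0.339) = -0.157.

-0.16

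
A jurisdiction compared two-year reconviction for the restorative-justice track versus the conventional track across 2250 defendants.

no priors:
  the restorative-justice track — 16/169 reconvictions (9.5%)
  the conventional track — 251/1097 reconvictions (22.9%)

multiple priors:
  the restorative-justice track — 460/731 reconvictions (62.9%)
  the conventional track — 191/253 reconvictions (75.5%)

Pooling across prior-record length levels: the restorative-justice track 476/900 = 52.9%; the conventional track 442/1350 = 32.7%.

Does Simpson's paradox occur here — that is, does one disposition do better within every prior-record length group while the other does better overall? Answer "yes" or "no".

Within each prior-record length level (no priors 9.5% vs 22.9%; multiple priors 62.9% vs 75.5%), the restorative-justice track has the lower rate every time. Pooled: 52.9% vs 32.7% — the conventional track has the lower rate overall. The two comparisons disagree.

yes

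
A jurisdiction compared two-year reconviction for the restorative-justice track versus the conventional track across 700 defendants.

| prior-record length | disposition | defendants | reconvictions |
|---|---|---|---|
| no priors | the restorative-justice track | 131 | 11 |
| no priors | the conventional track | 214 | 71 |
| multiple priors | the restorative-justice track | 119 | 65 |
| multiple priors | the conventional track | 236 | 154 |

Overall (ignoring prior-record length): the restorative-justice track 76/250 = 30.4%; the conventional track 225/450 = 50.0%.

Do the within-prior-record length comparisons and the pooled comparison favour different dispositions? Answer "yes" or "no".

no

Within each prior-record length level (no priors 8.4% vs 33.2%; multiple priors 54.6% vs 65.3%), the restorative-justice track has the lower rate every time. Pooled: 30.4% vs 50.0% — the restorative-justice track has the lower rate overall. They agree.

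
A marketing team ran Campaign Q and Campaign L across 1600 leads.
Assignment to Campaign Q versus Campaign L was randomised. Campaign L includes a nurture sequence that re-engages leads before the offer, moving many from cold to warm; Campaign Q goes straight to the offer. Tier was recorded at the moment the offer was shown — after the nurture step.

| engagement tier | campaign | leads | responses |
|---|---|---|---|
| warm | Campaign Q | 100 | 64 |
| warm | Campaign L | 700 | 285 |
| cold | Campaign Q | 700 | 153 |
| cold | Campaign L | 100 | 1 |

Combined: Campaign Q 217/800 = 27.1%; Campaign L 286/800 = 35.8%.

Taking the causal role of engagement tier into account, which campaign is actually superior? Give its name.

Engagement tier is downstream of the campaign. One should not condition on a consequence of treatment, so the overall rates are the right comparison.
Pooled: Campaign Q 27.1% vs Campaign L 35.8%; Campaign L is higher overall.

Campaign L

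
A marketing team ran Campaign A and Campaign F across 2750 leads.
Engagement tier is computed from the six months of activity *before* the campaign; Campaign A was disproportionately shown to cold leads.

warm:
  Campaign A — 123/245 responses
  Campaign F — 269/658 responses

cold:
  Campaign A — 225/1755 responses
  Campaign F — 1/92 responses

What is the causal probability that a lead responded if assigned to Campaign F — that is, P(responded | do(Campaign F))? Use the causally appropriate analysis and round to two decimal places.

0.14

The stratified and pooled comparisons disagree (Campaign A wins within each engagement tier; Campaign F wins overall), so the answer turns on the causal role of engagement tier.
Nothing the campaign does changes engagement tier; the imbalance is an allocation artefact. With engagement tier also predicting the outcome, the pooled figure is confounded, and the within-stratum comparison is the causal one.
Standardising Campaign F to the population engagement tier mix: 0.328·269/658 + 0.672·1/92 = 0.142.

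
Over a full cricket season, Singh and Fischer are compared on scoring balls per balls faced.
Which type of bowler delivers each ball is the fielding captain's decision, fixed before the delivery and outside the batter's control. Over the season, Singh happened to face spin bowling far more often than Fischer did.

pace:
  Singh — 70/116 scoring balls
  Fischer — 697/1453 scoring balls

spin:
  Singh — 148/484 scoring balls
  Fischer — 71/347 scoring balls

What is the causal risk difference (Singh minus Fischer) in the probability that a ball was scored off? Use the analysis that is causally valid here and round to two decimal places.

+0.12

The imbalance in bowling type arose from how balls faced were allocated, not from anything the player did; and bowling type independently affects the outcome. The pooled gap is confounded — condition on bowling type.
Adjusting over the population distribution of bowling type: 0.654·(0.603−0.480) + 0.346·(0.306−0.205) = +0.116.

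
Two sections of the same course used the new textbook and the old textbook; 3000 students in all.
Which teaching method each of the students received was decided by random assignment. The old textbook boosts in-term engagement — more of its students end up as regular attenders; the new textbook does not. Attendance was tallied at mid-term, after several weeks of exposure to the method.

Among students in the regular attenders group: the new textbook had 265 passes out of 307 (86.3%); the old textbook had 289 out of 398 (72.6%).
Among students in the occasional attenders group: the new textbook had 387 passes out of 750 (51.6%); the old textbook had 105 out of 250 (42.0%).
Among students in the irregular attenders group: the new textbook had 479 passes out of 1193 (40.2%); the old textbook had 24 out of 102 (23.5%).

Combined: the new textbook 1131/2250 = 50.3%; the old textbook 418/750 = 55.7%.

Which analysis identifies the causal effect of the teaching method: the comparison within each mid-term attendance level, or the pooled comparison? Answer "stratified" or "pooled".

pooled

The stratified and pooled comparisons disagree (the new textbook wins within each mid-term attendance; the old textbook wins overall), so the answer turns on the causal role of mid-term attendance.
Mid-term attendance is recorded after the teaching method and is itself shifted by it — it sits on the causal path from teaching method to outcome. Conditioning on a mediator would strip out part of the effect we want; the pooled comparison gives the total causal effect.
Pooled: the new textbook 50.3% vs the old textbook 55.7%; the old textbook is higher overall.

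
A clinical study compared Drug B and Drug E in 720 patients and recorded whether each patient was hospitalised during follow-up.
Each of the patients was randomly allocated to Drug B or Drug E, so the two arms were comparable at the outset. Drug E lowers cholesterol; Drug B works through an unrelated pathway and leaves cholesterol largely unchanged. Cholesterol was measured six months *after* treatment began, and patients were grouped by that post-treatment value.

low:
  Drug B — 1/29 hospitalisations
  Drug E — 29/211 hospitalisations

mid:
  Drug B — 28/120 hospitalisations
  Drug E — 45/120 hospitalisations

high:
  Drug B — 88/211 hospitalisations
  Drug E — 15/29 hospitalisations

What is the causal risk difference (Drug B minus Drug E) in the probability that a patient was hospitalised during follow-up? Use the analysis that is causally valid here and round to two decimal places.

Within every cholesterol level Drug B has the lower rate, yet pooled Drug E does — Simpson's reversal.
Cholesterol is recorded after the drug and is itself shifted by it — it sits on the causal path from drug to outcome. Conditioning on a mediator would strip out part of the effect we want; the pooled comparison gives the total causal effect.
The causal difference is the pooled difference: 0.325 − 0.247 = +0.078.

+0.08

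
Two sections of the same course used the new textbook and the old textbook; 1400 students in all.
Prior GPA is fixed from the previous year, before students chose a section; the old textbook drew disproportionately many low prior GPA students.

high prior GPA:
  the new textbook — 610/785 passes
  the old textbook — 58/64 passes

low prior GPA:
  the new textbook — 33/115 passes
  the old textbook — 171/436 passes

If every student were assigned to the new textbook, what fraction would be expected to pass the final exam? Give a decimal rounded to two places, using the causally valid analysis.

0.58

The prior GPA band-specific comparison favours the old textbook throughout, but the pooled figures favour the new textbook. The question is whether to condition on prior GPA band.
Prior GPA band satisfies the back-door criterion: it is not a descendant of the teaching method, and it blocks the spurious path from teaching method to outcome. Adjusting for it (i.e., using the within-prior GPA band rates) gives the causal effect.
Standardising the new textbook to the population prior GPA band mix: 0.606·610/785 + 0.394·33/115 = 0.584.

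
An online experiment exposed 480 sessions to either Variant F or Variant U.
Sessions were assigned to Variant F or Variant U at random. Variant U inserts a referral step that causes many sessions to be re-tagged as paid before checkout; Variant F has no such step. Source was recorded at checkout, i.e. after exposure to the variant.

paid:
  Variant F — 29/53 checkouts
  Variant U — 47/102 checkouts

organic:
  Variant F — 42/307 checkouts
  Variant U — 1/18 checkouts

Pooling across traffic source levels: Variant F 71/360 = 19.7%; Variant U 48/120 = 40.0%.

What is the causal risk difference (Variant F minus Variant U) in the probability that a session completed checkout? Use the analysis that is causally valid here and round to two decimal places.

-0.20

Variant F is higher inside every traffic source stratum but Variant U is higher in aggregate. Whether to stratify depends on how traffic source relates to the variant.
Traffic source lies on the pathway variant → traffic source → outcome, so adjusting for it blocks the indirect effect. For the total causal effect of variant, use the unadjusted pooled rates.
The causal difference is the pooled difference: 0.197 − 0.400 = -0.203.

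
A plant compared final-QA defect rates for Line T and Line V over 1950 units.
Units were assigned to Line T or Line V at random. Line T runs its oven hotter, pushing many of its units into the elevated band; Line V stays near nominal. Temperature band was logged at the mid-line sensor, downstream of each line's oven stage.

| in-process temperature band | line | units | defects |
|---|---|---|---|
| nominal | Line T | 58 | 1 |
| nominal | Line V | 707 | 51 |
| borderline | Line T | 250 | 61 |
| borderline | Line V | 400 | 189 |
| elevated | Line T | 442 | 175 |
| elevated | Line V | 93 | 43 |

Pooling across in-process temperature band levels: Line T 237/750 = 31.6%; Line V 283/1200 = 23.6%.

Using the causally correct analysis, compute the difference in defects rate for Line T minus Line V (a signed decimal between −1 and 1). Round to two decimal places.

Because the line influences in-process temperature band, in-process temperature band is a post-treatment mediator, not a confounder. Stratifying on it would bias the estimate; the causal effect is the crude pooled difference.
The causal difference is the pooled difference: 0.316 − 0.236 = +0.080.

+0.08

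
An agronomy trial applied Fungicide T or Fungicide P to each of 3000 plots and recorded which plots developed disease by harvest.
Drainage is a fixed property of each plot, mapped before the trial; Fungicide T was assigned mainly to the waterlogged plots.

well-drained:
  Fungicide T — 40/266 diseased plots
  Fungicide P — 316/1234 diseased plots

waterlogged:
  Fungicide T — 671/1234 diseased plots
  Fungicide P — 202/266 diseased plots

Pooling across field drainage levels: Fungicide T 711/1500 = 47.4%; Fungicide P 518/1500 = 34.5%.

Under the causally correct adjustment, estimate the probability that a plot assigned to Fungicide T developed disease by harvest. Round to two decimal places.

0.35

Field drainage satisfies the back-door criterion: it is not a descendant of the fungicide, and it blocks the spurious path from fungicide to outcome. Adjusting for it (i.e., using the within-field drainage rates) gives the causal effect.
Standardising Fungicide T to the population field drainage mix: 0.500·40/266 + 0.500·671/1234 = 0.347.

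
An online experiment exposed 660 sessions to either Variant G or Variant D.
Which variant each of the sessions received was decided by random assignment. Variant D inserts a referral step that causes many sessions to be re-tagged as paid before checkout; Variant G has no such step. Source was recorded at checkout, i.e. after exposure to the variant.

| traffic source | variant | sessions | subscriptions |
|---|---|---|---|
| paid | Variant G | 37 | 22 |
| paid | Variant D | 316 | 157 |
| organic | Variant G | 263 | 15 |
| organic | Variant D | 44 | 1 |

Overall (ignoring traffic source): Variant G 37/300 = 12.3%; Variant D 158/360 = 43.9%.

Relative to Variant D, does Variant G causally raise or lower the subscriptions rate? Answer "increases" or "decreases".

decreases

The traffic source-specific comparison favours Variant G throughout, but the pooled figures favour Variant D. The question is whether to condition on traffic source.
Traffic source is recorded after the variant and is itself shifted by it — it sits on the causal path from variant to outcome. Conditioning on a mediator would strip out part of the effect we want; the pooled comparison gives the total causal effect.
Pooled: Variant G 12.3% vs Variant D 43.9%; Variant D is higher overall.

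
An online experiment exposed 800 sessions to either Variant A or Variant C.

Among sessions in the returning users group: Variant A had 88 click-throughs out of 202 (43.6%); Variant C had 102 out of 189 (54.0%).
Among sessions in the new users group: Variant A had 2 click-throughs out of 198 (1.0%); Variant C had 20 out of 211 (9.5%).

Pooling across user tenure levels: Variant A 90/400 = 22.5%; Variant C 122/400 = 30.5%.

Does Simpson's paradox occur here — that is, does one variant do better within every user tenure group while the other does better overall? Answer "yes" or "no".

no

Within each user tenure level (returning users 43.6% vs 54.0%; new users 1.0% vs 9.5%), Variant C has the higher rate every time. Pooled: 22.5% vs 30.5% — Variant C has the higher rate overall. They agree.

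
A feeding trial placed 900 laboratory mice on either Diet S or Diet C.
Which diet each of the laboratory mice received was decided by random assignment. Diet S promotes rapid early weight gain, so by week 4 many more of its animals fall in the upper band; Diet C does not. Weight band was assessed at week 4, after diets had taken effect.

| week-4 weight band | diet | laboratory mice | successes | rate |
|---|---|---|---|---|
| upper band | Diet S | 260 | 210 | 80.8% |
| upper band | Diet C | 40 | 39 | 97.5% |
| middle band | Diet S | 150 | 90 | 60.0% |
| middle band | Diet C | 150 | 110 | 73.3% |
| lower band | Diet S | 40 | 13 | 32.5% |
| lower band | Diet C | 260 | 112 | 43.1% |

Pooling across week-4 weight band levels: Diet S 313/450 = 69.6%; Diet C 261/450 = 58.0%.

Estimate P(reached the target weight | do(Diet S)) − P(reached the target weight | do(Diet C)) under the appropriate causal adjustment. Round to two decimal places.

+0.12

The week-4 weight band-specific comparison favours Diet C throughout, but the pooled figures favour Diet S. The question is whether to condition on week-4 weight band.
Week-4 weight band is recorded after the diet and is itself shifted by it — it sits on the causal path from diet to outcome. Conditioning on a mediator would strip out part of the effect we want; the pooled comparison gives the total causal effect.
The causal difference is the pooled difference: 0.696 − 0.580 = +0.116.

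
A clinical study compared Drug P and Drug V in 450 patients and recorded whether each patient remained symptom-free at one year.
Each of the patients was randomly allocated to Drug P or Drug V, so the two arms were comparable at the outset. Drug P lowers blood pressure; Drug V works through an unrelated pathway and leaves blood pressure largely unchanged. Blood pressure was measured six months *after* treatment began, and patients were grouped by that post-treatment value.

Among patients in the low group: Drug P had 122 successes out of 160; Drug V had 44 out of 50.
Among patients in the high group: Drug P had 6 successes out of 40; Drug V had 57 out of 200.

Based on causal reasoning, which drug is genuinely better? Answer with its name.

The distribution of blood pressure is itself part of what the drug does — it is an intermediate outcome. Holding it fixed would remove that part of the effect; the total effect is the pooled difference.
Pooled: Drug P 64.0% vs Drug V 40.4%; Drug P is higher overall.

Drug P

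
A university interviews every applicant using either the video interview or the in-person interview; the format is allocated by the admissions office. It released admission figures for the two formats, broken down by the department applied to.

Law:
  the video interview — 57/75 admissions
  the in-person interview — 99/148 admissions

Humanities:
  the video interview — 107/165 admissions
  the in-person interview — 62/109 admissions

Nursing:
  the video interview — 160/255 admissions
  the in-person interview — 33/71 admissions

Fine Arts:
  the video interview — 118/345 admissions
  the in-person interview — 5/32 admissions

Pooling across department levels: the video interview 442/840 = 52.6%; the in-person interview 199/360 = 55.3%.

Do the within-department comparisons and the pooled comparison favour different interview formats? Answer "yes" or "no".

Within each department level (Law 76.0% vs 66.9%; Humanities 64.8% vs 56.9%; Nursing 62.7% vs 46.5%; Fine Arts 34.2% vs 15.6%), the video interview has the higher rate every time. Pooled: 52.6% vs 55.3% — the in-person interview has the higher rate overall. The two comparisons disagree.

yes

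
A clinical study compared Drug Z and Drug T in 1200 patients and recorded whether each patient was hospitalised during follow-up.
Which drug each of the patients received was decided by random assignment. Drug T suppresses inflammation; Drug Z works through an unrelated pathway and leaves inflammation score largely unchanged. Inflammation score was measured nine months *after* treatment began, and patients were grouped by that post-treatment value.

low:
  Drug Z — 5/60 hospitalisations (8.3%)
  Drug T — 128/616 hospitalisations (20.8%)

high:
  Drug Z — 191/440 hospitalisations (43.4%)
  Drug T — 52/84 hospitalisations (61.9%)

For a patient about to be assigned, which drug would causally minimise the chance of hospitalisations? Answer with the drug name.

Because the drug influences inflammation score, inflammation score is a post-treatment mediator, not a confounder. Stratifying on it would bias the estimate; the causal effect is the crude pooled difference.
Pooled: Drug Z 39.2% vs Drug T 25.7%; Drug T is lower overall.

Drug T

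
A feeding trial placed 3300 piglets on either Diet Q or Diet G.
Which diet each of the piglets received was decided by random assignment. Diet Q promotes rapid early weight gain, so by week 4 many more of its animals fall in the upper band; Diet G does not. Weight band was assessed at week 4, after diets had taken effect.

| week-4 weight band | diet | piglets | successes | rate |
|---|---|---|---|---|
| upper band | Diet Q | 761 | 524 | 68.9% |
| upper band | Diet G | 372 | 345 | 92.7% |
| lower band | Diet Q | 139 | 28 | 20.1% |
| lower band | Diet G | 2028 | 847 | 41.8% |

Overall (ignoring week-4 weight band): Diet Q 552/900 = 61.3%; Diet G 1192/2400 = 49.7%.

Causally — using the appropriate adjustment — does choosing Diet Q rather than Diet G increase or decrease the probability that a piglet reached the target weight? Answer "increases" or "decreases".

increases

The week-4 weight band-specific comparison favours Diet G throughout, but the pooled figures favour Diet Q. The question is whether to condition on week-4 weight band.
Stratifying would compare diets among piglets the diets themselves sorted into week-4 weight band groups — a form of selection on an intermediate. The unconditioned pooled rates give the total causal effect.
Pooled: Diet Q 61.3% vs Diet G 49.7%; Diet Q is higher overall.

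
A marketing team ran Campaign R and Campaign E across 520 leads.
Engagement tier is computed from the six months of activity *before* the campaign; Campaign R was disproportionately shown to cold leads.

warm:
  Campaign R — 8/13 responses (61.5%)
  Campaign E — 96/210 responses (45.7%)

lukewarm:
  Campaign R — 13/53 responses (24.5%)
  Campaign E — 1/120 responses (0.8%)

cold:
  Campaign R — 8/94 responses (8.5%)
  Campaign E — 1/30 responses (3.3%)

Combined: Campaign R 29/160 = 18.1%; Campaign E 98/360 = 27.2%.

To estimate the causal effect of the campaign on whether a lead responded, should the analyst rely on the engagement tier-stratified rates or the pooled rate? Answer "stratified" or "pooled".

stratified

Nothing the campaign does changes engagement tier; the imbalance is an allocation artefact. With engagement tier also predicting the outcome, the pooled figure is confounded, and the within-stratum comparison is the causal one.
Within each level — warm: 61.5% vs 45.7%; lukewarm: 24.5% vs 0.8%; cold: 8.5% vs 3.3% — Campaign R is higher every time.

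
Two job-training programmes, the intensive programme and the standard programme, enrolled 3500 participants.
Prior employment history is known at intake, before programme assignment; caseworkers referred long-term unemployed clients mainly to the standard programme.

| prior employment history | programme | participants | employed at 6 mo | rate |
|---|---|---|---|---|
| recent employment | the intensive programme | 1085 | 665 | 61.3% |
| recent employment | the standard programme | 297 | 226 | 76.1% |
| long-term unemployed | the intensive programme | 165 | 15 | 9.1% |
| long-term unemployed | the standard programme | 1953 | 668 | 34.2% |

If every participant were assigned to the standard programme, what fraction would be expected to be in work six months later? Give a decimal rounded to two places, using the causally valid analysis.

0.51

Prior employment history satisfies the back-door criterion: it is not a descendant of the programme, and it blocks the spurious path from programme to outcome. Adjusting for it (i.e., using the within-prior employment history rates) gives the causal effect.
Standardising the standard programme to the population prior employment history mix: 0.395·226/297 + 0.605·668/1953 = 0.507.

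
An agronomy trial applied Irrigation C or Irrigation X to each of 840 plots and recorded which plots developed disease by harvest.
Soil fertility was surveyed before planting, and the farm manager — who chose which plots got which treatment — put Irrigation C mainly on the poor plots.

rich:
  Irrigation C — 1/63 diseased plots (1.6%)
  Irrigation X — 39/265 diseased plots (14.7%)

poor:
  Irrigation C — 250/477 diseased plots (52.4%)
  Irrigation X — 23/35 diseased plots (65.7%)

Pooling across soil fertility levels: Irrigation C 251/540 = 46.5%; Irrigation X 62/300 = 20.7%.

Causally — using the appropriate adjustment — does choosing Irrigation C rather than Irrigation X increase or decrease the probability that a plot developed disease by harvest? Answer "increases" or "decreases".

decreases

Since soil fertility is a pre-existing factor (not a product of the irrigation) and it affects the outcome on its own, it is a confounder. The stratified rates, not the pooled rate, identify the causal effect.
Within each level — rich: 1.6% vs 14.7%; poor: 52.4% vs 65.7% — Irrigation C is lower every time.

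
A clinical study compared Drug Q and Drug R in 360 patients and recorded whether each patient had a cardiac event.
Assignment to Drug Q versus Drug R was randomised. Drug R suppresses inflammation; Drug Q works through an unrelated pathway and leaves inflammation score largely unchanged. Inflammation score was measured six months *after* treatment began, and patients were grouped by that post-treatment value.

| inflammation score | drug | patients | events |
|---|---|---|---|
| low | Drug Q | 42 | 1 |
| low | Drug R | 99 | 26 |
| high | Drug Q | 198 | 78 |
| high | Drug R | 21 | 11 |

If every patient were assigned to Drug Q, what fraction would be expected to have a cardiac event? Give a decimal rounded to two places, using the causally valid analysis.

0.33

The distribution of inflammation score is itself part of what the drug does — it is an intermediate outcome. Holding it fixed would remove that part of the effect; the total effect is the pooled difference.
So P(outcome | do(Drug Q)) is just the pooled rate for Drug Q: 79/240 = 0.329.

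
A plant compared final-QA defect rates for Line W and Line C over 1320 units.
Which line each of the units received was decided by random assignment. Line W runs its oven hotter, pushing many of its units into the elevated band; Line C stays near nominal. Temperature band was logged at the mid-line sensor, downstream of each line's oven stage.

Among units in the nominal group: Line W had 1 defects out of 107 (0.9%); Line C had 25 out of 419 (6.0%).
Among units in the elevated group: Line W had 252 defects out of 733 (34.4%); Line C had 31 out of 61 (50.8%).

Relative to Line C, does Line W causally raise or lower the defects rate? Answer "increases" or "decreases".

increases

The in-process temperature band-specific comparison favours Line W throughout, but the pooled figures favour Line C. The question is whether to condition on in-process temperature band.
Stratifying would compare lines among units the lines themselves sorted into in-process temperature band groups — a form of selection on an intermediate. The unconditioned pooled rates give the total causal effect.
Pooled: Line W 30.1% vs Line C 11.7%; Line C is lower overall.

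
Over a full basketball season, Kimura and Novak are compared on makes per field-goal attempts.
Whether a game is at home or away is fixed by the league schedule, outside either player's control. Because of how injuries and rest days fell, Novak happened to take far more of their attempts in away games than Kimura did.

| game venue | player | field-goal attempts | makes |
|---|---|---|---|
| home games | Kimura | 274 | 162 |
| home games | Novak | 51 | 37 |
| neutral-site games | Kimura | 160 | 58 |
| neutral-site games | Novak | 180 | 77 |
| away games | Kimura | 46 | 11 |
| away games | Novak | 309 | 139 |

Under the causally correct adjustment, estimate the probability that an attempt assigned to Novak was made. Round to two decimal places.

0.53

The stratified and pooled comparisons disagree (Novak wins within each game venue; Kimura wins overall), so the answer turns on the causal role of game venue.
Nothing the player does changes game venue; the imbalance is an allocation artefact. With game venue also predicting the outcome, the pooled figure is confounded, and the within-stratum comparison is the causal one.
Standardising Novak to the population game venue mix: 0.319·37/51 + 0.333·77/180 + 0.348·139/309 = 0.530.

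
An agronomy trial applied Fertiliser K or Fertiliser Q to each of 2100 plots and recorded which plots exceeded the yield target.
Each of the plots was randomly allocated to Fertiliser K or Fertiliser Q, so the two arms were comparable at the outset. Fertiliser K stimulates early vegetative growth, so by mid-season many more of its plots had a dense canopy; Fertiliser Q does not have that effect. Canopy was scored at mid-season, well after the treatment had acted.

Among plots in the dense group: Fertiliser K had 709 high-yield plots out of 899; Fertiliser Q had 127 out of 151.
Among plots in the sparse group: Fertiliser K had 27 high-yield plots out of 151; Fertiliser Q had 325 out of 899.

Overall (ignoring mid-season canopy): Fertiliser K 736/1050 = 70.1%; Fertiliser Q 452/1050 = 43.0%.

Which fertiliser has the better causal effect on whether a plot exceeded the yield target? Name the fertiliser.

Fertiliser K

Because the fertiliser influences mid-season canopy, mid-season canopy is a post-treatment mediator, not a confounder. Stratifying on it would bias the estimate; the causal effect is the crude pooled difference.
Pooled: Fertiliser K 70.1% vs Fertiliser Q 43.0%; Fertiliser K is higher overall.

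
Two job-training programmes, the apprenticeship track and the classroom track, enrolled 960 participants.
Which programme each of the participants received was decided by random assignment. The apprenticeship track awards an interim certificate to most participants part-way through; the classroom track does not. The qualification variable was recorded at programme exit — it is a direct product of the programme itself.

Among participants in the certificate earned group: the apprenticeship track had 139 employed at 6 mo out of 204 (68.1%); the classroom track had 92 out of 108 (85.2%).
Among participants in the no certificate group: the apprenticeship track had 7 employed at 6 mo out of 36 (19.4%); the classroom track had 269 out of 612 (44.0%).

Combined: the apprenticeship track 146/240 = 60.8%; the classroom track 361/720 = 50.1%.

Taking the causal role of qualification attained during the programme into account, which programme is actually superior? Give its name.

the apprenticeship track

Qualification attained during the programme lies on the pathway programme → qualification attained during the programme → outcome, so adjusting for it blocks the indirect effect. For the total causal effect of programme, use the unadjusted pooled rates.
Pooled: the apprenticeship track 60.8% vs the classroom track 50.1%; the apprenticeship track is higher overall.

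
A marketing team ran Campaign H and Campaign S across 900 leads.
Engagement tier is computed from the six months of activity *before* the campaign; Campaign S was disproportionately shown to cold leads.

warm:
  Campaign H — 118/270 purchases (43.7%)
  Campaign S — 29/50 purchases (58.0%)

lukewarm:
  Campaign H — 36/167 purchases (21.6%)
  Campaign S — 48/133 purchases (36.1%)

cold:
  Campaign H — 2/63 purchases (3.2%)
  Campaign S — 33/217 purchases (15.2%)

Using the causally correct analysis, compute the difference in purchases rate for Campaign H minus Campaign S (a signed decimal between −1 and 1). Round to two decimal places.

The engagement tier-specific comparison favours Campaign S throughout, but the pooled figures favour Campaign H. The question is whether to condition on engagement tier.
Engagement tier is set before the campaign has any effect — it is not caused by the campaign — and it independently drives the outcome. That makes it a confounder, so the causal comparison is within engagement tier levels.
Adjusting over the population distribution of engagement tier: 0.356·(0.437−0.580) + 0.333·(0.216−0.361) + 0.311·(0.032−0.152) = -0.137.

-0.14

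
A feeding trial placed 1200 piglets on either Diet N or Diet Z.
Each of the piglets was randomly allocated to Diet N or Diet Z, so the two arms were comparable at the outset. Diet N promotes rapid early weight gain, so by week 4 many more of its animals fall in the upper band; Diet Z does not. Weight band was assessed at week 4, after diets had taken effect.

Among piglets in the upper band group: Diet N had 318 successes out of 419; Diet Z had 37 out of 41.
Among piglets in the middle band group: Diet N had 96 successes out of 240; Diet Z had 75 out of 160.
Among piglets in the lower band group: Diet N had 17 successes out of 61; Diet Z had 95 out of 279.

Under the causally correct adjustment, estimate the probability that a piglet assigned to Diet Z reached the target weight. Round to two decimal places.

Diet Z is higher inside every week-4 weight band stratum but Diet N is higher in aggregate. Whether to stratify depends on how week-4 weight band relates to the diet.
Week-4 weight band is recorded after the diet and is itself shifted by it — it sits on the causal path from diet to outcome. Conditioning on a mediator would strip out part of the effect we want; the pooled comparison gives the total causal effect.
So P(outcome | do(Diet Z)) is just the pooled rate for Diet Z: 207/480 = 0.431.

0.43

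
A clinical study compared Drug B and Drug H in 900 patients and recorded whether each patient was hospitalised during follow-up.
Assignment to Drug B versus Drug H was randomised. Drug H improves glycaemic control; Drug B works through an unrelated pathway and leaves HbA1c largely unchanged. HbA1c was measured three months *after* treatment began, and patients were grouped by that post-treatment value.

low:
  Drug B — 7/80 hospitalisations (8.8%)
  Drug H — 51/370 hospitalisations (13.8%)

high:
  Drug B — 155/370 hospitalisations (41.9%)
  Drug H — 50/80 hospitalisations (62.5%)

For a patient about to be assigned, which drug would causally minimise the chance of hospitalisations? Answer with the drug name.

Drug H

Drug B is lower inside every HbA1c stratum but Drug H is lower in aggregate. Whether to stratify depends on how HbA1c relates to the drug.
HbA1c lies on the pathway drug → HbA1c → outcome, so adjusting for it blocks the indirect effect. For the total causal effect of drug, use the unadjusted pooled rates.
Pooled: Drug B 36.0% vs Drug H 22.4%; Drug H is lower overall.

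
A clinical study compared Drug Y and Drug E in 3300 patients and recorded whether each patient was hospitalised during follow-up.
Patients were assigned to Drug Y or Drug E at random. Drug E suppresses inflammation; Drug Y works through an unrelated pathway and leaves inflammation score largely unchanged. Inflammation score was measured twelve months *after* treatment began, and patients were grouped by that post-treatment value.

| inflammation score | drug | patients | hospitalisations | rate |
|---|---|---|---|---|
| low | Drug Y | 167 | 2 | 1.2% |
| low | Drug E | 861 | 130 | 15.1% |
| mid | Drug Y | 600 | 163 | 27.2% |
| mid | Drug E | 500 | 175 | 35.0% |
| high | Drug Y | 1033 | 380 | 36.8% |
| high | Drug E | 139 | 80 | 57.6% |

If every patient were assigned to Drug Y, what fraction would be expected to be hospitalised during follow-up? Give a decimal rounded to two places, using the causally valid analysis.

Inflammation score here is a post-treatment variable shaped by the drug; conditioning on it would introduce bias rather than remove it. The overall comparison is the causal one.
So P(outcome | do(Drug Y)) is just the pooled rate for Drug Y: 545/1800 = 0.303.

0.30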